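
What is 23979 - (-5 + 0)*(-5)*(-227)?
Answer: 29654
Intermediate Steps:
23979 - (-5 + 0)*(-5)*(-227) = 23979 - (-5*(-5))*(-227) = 23979 - 25*(-227) = 23979 - 1*(-5675) = 23979 + 5675 = 29654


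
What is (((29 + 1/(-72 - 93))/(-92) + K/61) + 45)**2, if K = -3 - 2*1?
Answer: 201536349184/101304225 ≈ 1989.4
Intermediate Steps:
K = -5 (K = -3 - 2 = -5)
(((29 + 1/(-72 - 93))/(-92) + K/61) + 45)**2 = (((29 + 1/(-72 - 93))/(-92) - 5/61) + 45)**2 = (((29 + 1/(-165))*(-1/92) - 5*1/61) + 45)**2 = (((29 - 1/165)*(-1/92) - 5/61) + 45)**2 = (((4784/165)*(-1/92) - 5/61) + 45)**2 = ((-52/165 - 5/61) + 45)**2 = (-3997/10065 + 45)**2 = (448928/10065)**2 = 201536349184/101304225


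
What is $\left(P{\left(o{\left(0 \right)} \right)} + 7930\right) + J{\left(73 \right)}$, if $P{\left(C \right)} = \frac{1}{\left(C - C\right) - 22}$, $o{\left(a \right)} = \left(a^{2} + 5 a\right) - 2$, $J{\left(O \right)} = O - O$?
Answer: $\frac{174459}{22} \approx 7930.0$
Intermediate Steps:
$J{\left(O \right)} = 0$
$o{\left(a \right)} = -2 + a^{2} + 5 a$
$P{\left(C \right)} = - \frac{1}{22}$ ($P{\left(C \right)} = \frac{1}{0 - 22} = \frac{1}{-22} = - \frac{1}{22}$)
$\left(P{\left(o{\left(0 \right)} \right)} + 7930\right) + J{\left(73 \right)} = \left(- \frac{1}{22} + 7930\right) + 0 = \frac{174459}{22} + 0 = \frac{174459}{22}$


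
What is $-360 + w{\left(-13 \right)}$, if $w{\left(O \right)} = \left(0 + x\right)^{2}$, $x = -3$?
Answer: $-351$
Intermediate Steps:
$w{\left(O \right)} = 9$ ($w{\left(O \right)} = \left(0 - 3\right)^{2} = \left(-3\right)^{2} = 9$)
$-360 + w{\left(-13 \right)} = -360 + 9 = -351$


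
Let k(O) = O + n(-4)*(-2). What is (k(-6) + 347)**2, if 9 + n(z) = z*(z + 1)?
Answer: 112225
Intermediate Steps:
n(z) = -9 + z*(1 + z) (n(z) = -9 + z*(z + 1) = -9 + z*(1 + z))
k(O) = -6 + O (k(O) = O + (-9 - 4 + (-4)**2)*(-2) = O + (-9 - 4 + 16)*(-2) = O + 3*(-2) = O - 6 = -6 + O)
(k(-6) + 347)**2 = ((-6 - 6) + 347)**2 = (-12 + 347)**2 = 335**2 = 112225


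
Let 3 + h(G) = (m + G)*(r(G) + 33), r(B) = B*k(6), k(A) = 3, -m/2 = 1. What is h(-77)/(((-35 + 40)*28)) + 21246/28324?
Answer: 111483369/991340 ≈ 112.46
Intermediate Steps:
m = -2 (m = -2*1 = -2)
r(B) = 3*B (r(B) = B*3 = 3*B)
h(G) = -3 + (-2 + G)*(33 + 3*G) (h(G) = -3 + (-2 + G)*(3*G + 33) = -3 + (-2 + G)*(33 + 3*G))
h(-77)/(((-35 + 40)*28)) + 21246/28324 = (-69 + 3*(-77)² + 27*(-77))/(((-35 + 40)*28)) + 21246/28324 = (-69 + 3*5929 - 2079)/((5*28)) + 21246*(1/28324) = (-69 + 17787 - 2079)/140 + 10623/14162 = 15639*(1/140) + 10623/14162 = 15639/140 + 10623/14162 = 111483369/991340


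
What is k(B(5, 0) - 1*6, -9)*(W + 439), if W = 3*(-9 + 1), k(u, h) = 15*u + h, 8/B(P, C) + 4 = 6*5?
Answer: -509205/13 ≈ -39170.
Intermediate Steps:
B(P, C) = 4/13 (B(P, C) = 8/(-4 + 6*5) = 8/(-4 + 30) = 8/26 = 8*(1/26) = 4/13)
k(u, h) = h + 15*u
W = -24 (W = 3*(-8) = -24)
k(B(5, 0) - 1*6, -9)*(W + 439) = (-9 + 15*(4/13 - 1*6))*(-24 + 439) = (-9 + 15*(4/13 - 6))*415 = (-9 + 15*(-74/13))*415 = (-9 - 1110/13)*415 = -1227/13*415 = -509205/13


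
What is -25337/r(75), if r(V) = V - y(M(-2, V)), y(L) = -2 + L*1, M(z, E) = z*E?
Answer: -25337/227 ≈ -111.62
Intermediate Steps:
M(z, E) = E*z
y(L) = -2 + L
r(V) = 2 + 3*V (r(V) = V - (-2 + V*(-2)) = V - (-2 - 2*V) = V + (2 + 2*V) = 2 + 3*V)
-25337/r(75) = -25337/(2 + 3*75) = -25337/(2 + 225) = -25337/227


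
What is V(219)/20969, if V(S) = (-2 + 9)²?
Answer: 49/20969 ≈ 0.0023368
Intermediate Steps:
V(S) = 49 (V(S) = 7² = 49)
V(219)/20969 = 49/20969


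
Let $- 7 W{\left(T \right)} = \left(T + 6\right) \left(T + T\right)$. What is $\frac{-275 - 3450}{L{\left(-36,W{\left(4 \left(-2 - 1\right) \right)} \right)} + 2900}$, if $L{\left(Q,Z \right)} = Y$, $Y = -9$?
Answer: $- \frac{3725}{2891} \approx -1.2885$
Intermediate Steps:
$W{\left(T \right)} = - \frac{2 T \left(6 + T\right)}{7}$ ($W{\left(T \right)} = - \frac{\left(T + 6\right) \left(T + T\right)}{7} = - \frac{\left(6 + T\right) 2 T}{7} = - \frac{2 T \left(6 + T\right)}{7}$)
$L{\left(Q,Z \right)} = -9$
$\frac{-275 - 3450}{L{\left(-36,W{\left(4 \left(-2 - 1\right) \right)} \right)} + 2900} = \frac{-275 - 3450}{-9 + 2900} = - \frac{3725}{2891}$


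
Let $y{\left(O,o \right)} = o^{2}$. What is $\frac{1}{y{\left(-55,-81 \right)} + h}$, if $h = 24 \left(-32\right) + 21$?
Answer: $\frac{1}{5814} \approx 0.000172$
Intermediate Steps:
$h = -747$ ($h = -768 + 21 = -747$)
$\frac{1}{y{\left(-55,-81 \right)} + h} = \frac{1}{\left(-81\right)^{2} - 747} = \frac{1}{6561 - 747} = \frac{1}{5814}$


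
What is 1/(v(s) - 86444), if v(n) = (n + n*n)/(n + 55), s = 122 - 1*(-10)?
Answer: -17/1467952 ≈ -1.1581e-5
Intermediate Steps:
s = 132 (s = 122 + 10 = 132)
v(n) = (n + n**2)/(55 + n)
1/(v(s) - 86444) = 1/(132*(1 + 132)/(55 + 132) - 86444) = 1/(132*133/187 - 86444) = 1/(132*(1/187)*133 - 86444) = 1/(1596/17 - 86444) = 1/(-1467952/17) = -17/1467952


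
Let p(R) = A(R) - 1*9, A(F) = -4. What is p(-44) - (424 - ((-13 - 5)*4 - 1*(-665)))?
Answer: 156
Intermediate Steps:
p(R) = -13 (p(R) = -4 - 1*9 = -4 - 9 = -13)
p(-44) - (424 - ((-13 - 5)*4 - 1*(-665))) = -13 - (424 - ((-13 - 5)*4 - 1*(-665))) = -13 - (424 - (-18*4 + 665)) = -13 - (424 - (-72 + 665)) = -13 - (424 - 1*593) = -13 - (424 - 593) = -13 - 1*(-169) = -13 + 169 = 156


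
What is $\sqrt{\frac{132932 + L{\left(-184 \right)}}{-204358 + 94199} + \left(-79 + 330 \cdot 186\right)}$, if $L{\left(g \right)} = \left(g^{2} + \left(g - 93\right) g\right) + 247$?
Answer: $\frac{2 \sqrt{185965985934526}}{110159} \approx 247.59$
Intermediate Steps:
$L{\left(g \right)} = 247 + g^{2} + g \left(-93 + g\right)$ ($L{\left(g \right)} = \left(g^{2} + \left(-93 + g\right) g\right) + 247 = \left(g^{2} + g \left(-93 + g\right)\right) + 247 = 247 + g^{2} + g \left(-93 + g\right)$)
$\sqrt{\frac{132932 + L{\left(-184 \right)}}{-204358 + 94199} + \left(-79 + 330 \cdot 186\right)} = \sqrt{\frac{132932 + \left(247 - -17112 + 2 \left(-184\right)^{2}\right)}{-204358 + 94199} + \left(-79 + 330 \cdot 186\right)} = \sqrt{\frac{132932 + \left(247 + 17112 + 2 \cdot 33856\right)}{-110159} + \left(-79 + 61380\right)} = \sqrt{\left(132932 + \left(247 + 17112 + 67712\right)\right) \left(- \frac{1}{110159}\right) + 61301} = \sqrt{\left(132932 + 85071\right) \left(- \frac{1}{110159}\right) + 61301} = \sqrt{218003 \left(- \frac{1}{110159}\right) + 61301} = \sqrt{- \frac{218003}{110159} + 61301} = \sqrt{\frac{6752638856}{110159}} = \frac{2 \sqrt{185965985934526}}{110159}$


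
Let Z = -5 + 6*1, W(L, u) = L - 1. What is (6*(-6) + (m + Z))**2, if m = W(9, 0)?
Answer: 729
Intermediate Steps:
W(L, u) = -1 + L
m = 8 (m = -1 + 9 = 8)
Z = 1 (Z = -5 + 6 = 1)
(6*(-6) + (m + Z))**2 = (6*(-6) + (8 + 1))**2 = (-36 + 9)**2 = (-27)**2 = 729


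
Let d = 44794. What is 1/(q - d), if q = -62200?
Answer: -1/106994 ≈ -9.3463e-6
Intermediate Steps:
1/(q - d) = 1/(-62200 - 1*44794) = 1/(-62200 - 44794) = 1/(-106994) = -1/106994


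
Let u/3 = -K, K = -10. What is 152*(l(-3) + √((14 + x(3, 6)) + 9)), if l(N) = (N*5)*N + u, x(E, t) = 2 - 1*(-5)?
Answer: 11400 + 152*√30 ≈ 12233.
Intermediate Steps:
x(E, t) = 7 (x(E, t) = 2 + 5 = 7)
u = 30 (u = 3*(-1*(-10)) = 3*10 = 30)
l(N) = 30 + 5*N² (l(N) = (N*5)*N + 30 = (5*N)*N + 30 = 5*N² + 30 = 30 + 5*N²)
152*(l(-3) + √((14 + x(3, 6)) + 9)) = 152*((30 + 5*(-3)²) + √((14 + 7) + 9)) = 152*((30 + 5*9) + √(21 + 9)) = 152*((30 + 45) + √30) = 152*(75 + √30) = 11400 + 152*√30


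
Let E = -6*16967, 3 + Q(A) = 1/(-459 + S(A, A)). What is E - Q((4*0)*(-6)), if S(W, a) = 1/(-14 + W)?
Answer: -654262159/6427 ≈ -1.0180e+5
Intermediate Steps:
Q(A) = -3 + 1/(-459 + 1/(-14 + A))
E = -101802
E - Q((4*0)*(-6)) = -101802 - (19295 - 1378*4*0*(-6))/(-6427 + 459*((4*0)*(-6))) = -101802 - (19295 - 0*(-6))/(-6427 + 459*(0*(-6))) = -101802 - (19295 - 1378*0)/(-6427 + 459*0) = -101802 - (19295 + 0)/(-6427 + 0) = -101802 - 19295/(-6427) = -101802 - (-1)*19295/6427 = -101802 - 1*(-19295/6427) = -101802 + 19295/6427 = -654262159/6427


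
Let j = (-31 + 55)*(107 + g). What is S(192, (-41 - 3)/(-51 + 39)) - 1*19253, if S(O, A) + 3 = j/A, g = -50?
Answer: -207712/11 ≈ -18883.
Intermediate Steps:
j = 1368 (j = (-31 + 55)*(107 - 50) = 24*57 = 1368)
S(O, A) = -3 + 1368/A
S(192, (-41 - 3)/(-51 + 39)) - 1*19253 = (-3 + 1368/(((-41 - 3)/(-51 + 39)))) - 1*19253 = (-3 + 1368/((-44/(-12)))) - 19253 = (-3 + 1368/((-44*(-1/12)))) - 19253 = (-3 + 1368/(11/3)) - 19253 = (-3 + 1368*(3/11)) - 19253 = (-3 + 4104/11) - 19253 = 4071/11 - 19253 = -207712/11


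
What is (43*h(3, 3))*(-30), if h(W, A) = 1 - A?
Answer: 2580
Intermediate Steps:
(43*h(3, 3))*(-30) = (43*(1 - 1*3))*(-30) = (43*(1 - 3))*(-30) = (43*(-2))*(-30) = -86*(-30) = 2580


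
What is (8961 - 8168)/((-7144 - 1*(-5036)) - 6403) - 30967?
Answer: -263560930/8511 ≈ -30967.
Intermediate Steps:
(8961 - 8168)/((-7144 - 1*(-5036)) - 6403) - 30967 = 793/((-7144 + 5036) - 6403) - 30967 = 793/(-2108 - 6403) - 30967 = 793/(-8511) - 30967 = 793*(-1/8511) - 30967 = -793/8511 - 30967 = -263560930/8511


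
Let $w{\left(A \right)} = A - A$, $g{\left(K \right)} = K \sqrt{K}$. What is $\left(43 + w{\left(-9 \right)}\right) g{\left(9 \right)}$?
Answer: $1161$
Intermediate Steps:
$g{\left(K \right)} = K^{\frac{3}{2}}$
$w{\left(A \right)} = 0$
$\left(43 + w{\left(-9 \right)}\right) g{\left(9 \right)} = \left(43 + 0\right) 9^{\frac{3}{2}} = 43 \cdot 27 = 1161$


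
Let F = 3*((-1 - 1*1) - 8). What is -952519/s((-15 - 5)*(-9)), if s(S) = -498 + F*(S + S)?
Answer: 952519/11298 ≈ 84.309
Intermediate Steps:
F = -30 (F = 3*((-1 - 1) - 8) = 3*(-2 - 8) = 3*(-10) = -30)
s(S) = -498 - 60*S (s(S) = -498 - 30*(S + S) = -498 - 60*S)
-952519/s((-15 - 5)*(-9)) = -952519/(-498 - 60*(-15 - 5)*(-9)) = -952519/(-498 - (-1200)*(-9)) = -952519/(-498 - 60*180) = -952519/(-498 - 10800) = -952519/(-11298) = -952519*(-1/11298) = 952519/11298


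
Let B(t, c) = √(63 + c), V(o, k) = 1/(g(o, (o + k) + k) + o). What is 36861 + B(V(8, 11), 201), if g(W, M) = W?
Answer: 36861 + 2*√66 ≈ 36877.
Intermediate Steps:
V(o, k) = 1/(2*o) (V(o, k) = 1/(o + o) = 1/(2*o))
36861 + B(V(8, 11), 201) = 36861 + √(63 + 201) = 36861 + √264 = 36861 + 2*√66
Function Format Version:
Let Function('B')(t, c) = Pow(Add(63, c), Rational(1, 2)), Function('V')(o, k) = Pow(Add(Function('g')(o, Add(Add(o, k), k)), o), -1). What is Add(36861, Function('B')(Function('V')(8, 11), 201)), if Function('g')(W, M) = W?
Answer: Add(36861, Mul(2, Pow(66, Rational(1, 2)))) ≈ 36877.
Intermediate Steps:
Function('V')(o, k) = Mul(Rational(1, 2), Pow(o, -1)) (Function('V')(o, k) = Pow(Add(o, o), -1) = Pow(Mul(2, o), -1) = Mul(Rational(1, 2), Pow(o, -1)))
Add(36861, Function('B')(Function('V')(8, 11), 201)) = Add(36861, Pow(Add(63, 201), Rational(1, 2))) = Add(36861, Pow(264, Rational(1, 2))) = Add(36861, Mul(2, Pow(66, Rational(1, 2))))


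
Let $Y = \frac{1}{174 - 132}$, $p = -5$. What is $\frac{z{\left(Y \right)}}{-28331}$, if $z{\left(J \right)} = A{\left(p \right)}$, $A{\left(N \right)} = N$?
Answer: $\frac{5}{28331} \approx 0.00017649$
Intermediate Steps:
$Y = \frac{1}{42} \approx 0.02381$
$z{\left(J \right)} = -5$
$\frac{z{\left(Y \right)}}{-28331} = - \frac{5}{-28331} = \left(-5\right) \left(- \frac{1}{28331}\right) = \frac{5}{28331}$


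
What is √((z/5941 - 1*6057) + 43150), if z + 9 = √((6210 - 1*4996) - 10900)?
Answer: √(1309215223264 + 5941*I*√9686)/5941 ≈ 192.6 + 4.3007e-5*I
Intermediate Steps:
z = -9 + I*√9686 (z = -9 + √((6210 - 1*4996) - 10900) = -9 + √((6210 - 4996) - 10900) = -9 + √(1214 - 10900) = -9 + √(-9686) = -9 + I*√9686 ≈ -9.0 + 98.417*I)
√((z/5941 - 1*6057) + 43150) = √(((-9 + I*√9686)/5941 - 1*6057) + 43150) = √(((-9 + I*√9686)*(1/5941) - 6057) + 43150) = √(((-9/5941 + I*√9686/5941) - 6057) + 43150) = √((-35984646/5941 + I*√9686/5941) + 43150) = √(220369504/5941 + I*√9686/5941)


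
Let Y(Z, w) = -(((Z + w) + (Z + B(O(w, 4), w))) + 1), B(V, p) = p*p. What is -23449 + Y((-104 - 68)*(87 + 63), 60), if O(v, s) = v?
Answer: 24490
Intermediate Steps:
B(V, p) = p**2
Y(Z, w) = -1 - w - w**2 - 2*Z (Y(Z, w) = -(((Z + w) + (Z + w**2)) + 1) = -((w + w**2 + 2*Z) + 1) = -(1 + w + w**2 + 2*Z) = -1 - w - w**2 - 2*Z)
-23449 + Y((-104 - 68)*(87 + 63), 60) = -23449 + (-1 - 1*60 - 1*60**2 - 2*(-104 - 68)*(87 + 63)) = -23449 + (-1 - 60 - 1*3600 - (-344)*150) = -23449 + (-1 - 60 - 3600 - 2*(-25800)) = -23449 + (-1 - 60 - 3600 + 51600) = -23449 + 47939 = 24490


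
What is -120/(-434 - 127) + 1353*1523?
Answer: 385335793/187 ≈ 2.0606e+6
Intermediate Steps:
-120/(-434 - 127) + 1353*1523 = -120/(-561) + 2060619 = -120*(-1/561) + 2060619 = 40/187 + 2060619 = 385335793/187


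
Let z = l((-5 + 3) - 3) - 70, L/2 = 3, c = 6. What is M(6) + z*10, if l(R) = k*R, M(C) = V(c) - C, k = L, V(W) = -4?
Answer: -1010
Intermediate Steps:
L = 6 (L = 2*3 = 6)
k = 6
M(C) = -4 - C
l(R) = 6*R
z = -100 (z = 6*((-5 + 3) - 3) - 70 = 6*(-2 - 3) - 70 = 6*(-5) - 70 = -30 - 70 = -100)
M(6) + z*10 = (-4 - 1*6) - 100*10 = (-4 - 6) - 1000 = -10 - 1000 = -1010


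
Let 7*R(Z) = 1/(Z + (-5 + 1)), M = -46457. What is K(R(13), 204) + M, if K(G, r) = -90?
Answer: -46547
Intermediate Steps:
R(Z) = 1/(7*(-4 + Z)) (R(Z) = 1/(7*(Z + (-5 + 1))) = 1/(7*(Z - 4)) = 1/(7*(-4 + Z)))
K(R(13), 204) + M = -90 - 46457 = -46547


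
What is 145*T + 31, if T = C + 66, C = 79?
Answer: 21056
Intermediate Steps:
T = 145 (T = 79 + 66 = 145)
145*T + 31 = 145*145 + 31 = 21025 + 31 = 21056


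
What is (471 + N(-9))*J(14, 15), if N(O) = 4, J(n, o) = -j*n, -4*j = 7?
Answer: 23275/2 ≈ 11638.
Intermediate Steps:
j = -7/4 (j = -¼*7 = -7/4 ≈ -1.7500)
J(n, o) = 7*n/4 (J(n, o) = -(-7)*n/4 = 7*n/4)
(471 + N(-9))*J(14, 15) = (471 + 4)*((7/4)*14) = 475*(49/2) = 23275/2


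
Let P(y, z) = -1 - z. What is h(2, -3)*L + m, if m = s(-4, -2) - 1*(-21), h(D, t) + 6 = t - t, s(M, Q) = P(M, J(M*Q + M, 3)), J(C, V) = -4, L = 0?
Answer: 24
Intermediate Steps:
s(M, Q) = 3 (s(M, Q) = -1 - 1*(-4) = -1 + 4 = 3)
h(D, t) = -6 (h(D, t) = -6 + (t - t) = -6 + 0 = -6)
m = 24 (m = 3 - 1*(-21) = 3 + 21 = 24)
h(2, -3)*L + m = -6*0 + 24 = 0 + 24 = 24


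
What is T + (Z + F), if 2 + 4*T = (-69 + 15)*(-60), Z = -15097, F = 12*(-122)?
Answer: -31503/2 ≈ -15752.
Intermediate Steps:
F = -1464
T = 1619/2 (T = -1/2 + ((-69 + 15)*(-60))/4 = -1/2 + (-54*(-60))/4 = -1/2 + (1/4)*3240 = -1/2 + 810 = 1619/2 ≈ 809.50)
T + (Z + F) = 1619/2 + (-15097 - 1464) = 1619/2 - 16561 = -31503/2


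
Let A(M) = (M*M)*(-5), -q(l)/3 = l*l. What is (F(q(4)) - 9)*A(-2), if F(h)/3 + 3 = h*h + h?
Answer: -135000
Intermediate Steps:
q(l) = -3*l² (q(l) = -3*l*l = -3*l²)
F(h) = -9 + 3*h + 3*h² (F(h) = -9 + 3*(h*h + h) = -9 + 3*(h² + h) = -9 + 3*(h + h²) = -9 + (3*h + 3*h²) = -9 + 3*h + 3*h²)
A(M) = -5*M² (A(M) = M²*(-5) = -5*M²)
(F(q(4)) - 9)*A(-2) = ((-9 + 3*(-3*4²) + 3*(-3*4²)²) - 9)*(-5*(-2)²) = ((-9 + 3*(-3*16) + 3*(-3*16)²) - 9)*(-5*4) = ((-9 + 3*(-48) + 3*(-48)²) - 9)*(-20) = ((-9 - 144 + 3*2304) - 9)*(-20) = ((-9 - 144 + 6912) - 9)*(-20) = (6759 - 9)*(-20) = 6750*(-20) = -135000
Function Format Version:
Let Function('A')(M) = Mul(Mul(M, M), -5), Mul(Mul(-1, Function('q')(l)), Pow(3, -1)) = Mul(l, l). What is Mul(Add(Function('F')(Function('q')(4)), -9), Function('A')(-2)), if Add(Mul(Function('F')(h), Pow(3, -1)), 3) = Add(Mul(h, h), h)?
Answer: -135000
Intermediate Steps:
Function('q')(l) = Mul(-3, Pow(l, 2)) (Function('q')(l) = Mul(-3, Mul(l, l)) = Mul(-3, Pow(l, 2)))
Function('F')(h) = Add(-9, Mul(3, h), Mul(3, Pow(h, 2))) (Function('F')(h) = Add(-9, Mul(3, Add(Mul(h, h), h))) = Add(-9, Mul(3, Add(Pow(h, 2), h))) = Add(-9, Mul(3, Add(h, Pow(h, 2)))) = Add(-9, Add(Mul(3, h), Mul(3, Pow(h, 2)))) = Add(-9, Mul(3, h), Mul(3, Pow(h, 2))))
Function('A')(M) = Mul(-5, Pow(M, 2)) (Function('A')(M) = Mul(Pow(M, 2), -5) = Mul(-5, Pow(M, 2)))
Mul(Add(Function('F')(Function('q')(4)), -9), Function('A')(-2)) = Mul(Add(Add(-9, Mul(3, Mul(-3, Pow(4, 2))), Mul(3, Pow(Mul(-3, Pow(4, 2)), 2))), -9), Mul(-5, Pow(-2, 2))) = Mul(Add(Add(-9, Mul(3, Mul(-3, 16)), Mul(3, Pow(Mul(-3, 16), 2))), -9), Mul(-5, 4)) = Mul(Add(Add(-9, Mul(3, -48), Mul(3, Pow(-48, 2))), -9), -20) = Mul(Add(Add(-9, -144, Mul(3, 2304)), -9), -20) = Mul(Add(Add(-9, -144, 6912), -9), -20) = Mul(Add(6759, -9), -20) = Mul(6750, -20) = -135000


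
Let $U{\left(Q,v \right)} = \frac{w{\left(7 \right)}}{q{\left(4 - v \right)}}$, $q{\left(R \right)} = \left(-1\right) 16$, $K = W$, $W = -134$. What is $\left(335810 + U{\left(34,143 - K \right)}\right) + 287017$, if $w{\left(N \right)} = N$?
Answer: $\frac{9965225}{16} \approx 6.2283 \cdot 10^{5}$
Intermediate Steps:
$K = -134$
$q{\left(R \right)} = -16$
$U{\left(Q,v \right)} = - \frac{7}{16}$ ($U{\left(Q,v \right)} = \frac{7}{-16} = 7 \left(- \frac{1}{16}\right) = - \frac{7}{16}$)
$\left(335810 + U{\left(34,143 - K \right)}\right) + 287017 = \left(335810 - \frac{7}{16}\right) + 287017 = \frac{5372953}{16} + 287017 = \frac{9965225}{16}$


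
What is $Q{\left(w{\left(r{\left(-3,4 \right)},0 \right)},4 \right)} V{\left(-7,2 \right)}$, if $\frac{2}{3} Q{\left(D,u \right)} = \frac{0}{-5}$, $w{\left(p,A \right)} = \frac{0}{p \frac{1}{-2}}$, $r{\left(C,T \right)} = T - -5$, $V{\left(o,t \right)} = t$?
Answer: $0$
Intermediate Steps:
$r{\left(C,T \right)} = 5 + T$ ($r{\left(C,T \right)} = T + 5 = 5 + T$)
$w{\left(p,A \right)} = 0$ ($w{\left(p,A \right)} = \frac{0}{p \left(- \frac{1}{2}\right)} = \frac{0}{\left(- \frac{1}{2}\right) p} = 0 \left(- \frac{2}{p}\right) = 0$)
$Q{\left(D,u \right)} = 0$ ($Q{\left(D,u \right)} = \frac{3 \frac{0}{-5}}{2} = \frac{3 \cdot 0 \left(- \frac{1}{5}\right)}{2} = \frac{3}{2} \cdot 0 = 0$)
$Q{\left(w{\left(r{\left(-3,4 \right)},0 \right)},4 \right)} V{\left(-7,2 \right)} = 0 \cdot 2 = 0$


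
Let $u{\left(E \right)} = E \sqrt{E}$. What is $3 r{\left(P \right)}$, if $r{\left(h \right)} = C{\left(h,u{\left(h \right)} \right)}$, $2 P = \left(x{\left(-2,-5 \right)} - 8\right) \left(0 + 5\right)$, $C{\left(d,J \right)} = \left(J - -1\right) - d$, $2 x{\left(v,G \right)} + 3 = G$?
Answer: $93 - 90 i \sqrt{30} \approx 93.0 - 492.95 i$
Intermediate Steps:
$x{\left(v,G \right)} = - \frac{3}{2} + \frac{G}{2}$
$u{\left(E \right)} = E^{\frac{3}{2}}$
$C{\left(d,J \right)} = 1 + J - d$ ($C{\left(d,J \right)} = \left(J + 1\right) - d = \left(1 + J\right) - d = 1 + J - d$)
$P = -30$ ($P = \frac{\left(\left(- \frac{3}{2} + \frac{1}{2} \left(-5\right)\right) - 8\right) \left(0 + 5\right)}{2} = \frac{\left(\left(- \frac{3}{2} - \frac{5}{2}\right) - 8\right) 5}{2} = \frac{\left(-4 - 8\right) 5}{2} = \frac{\left(-12\right) 5}{2} = \frac{1}{2} \left(-60\right) = -30$)
$r{\left(h \right)} = 1 + h^{\frac{3}{2}} - h$
$3 r{\left(P \right)} = 3 \left(1 + \left(-30\right)^{\frac{3}{2}} - -30\right) = 3 \left(1 - 30 i \sqrt{30} + 30\right) = 3 \left(31 - 30 i \sqrt{30}\right) = 93 - 90 i \sqrt{30}$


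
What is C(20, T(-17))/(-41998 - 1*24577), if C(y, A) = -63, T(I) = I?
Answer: 63/66575 ≈ 0.00094630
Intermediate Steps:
C(20, T(-17))/(-41998 - 1*24577) = -63/(-41998 - 1*24577) = -63/(-41998 - 24577) = -63/(-66575) = -63*(-1/66575) = 63/66575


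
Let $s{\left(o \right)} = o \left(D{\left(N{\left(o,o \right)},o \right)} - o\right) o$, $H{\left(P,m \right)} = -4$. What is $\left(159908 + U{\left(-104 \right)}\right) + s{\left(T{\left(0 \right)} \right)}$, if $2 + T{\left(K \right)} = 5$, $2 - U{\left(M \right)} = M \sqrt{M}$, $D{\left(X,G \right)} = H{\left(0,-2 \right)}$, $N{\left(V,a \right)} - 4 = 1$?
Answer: $159847 + 208 i \sqrt{26} \approx 1.5985 \cdot 10^{5} + 1060.6 i$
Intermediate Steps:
$N{\left(V,a \right)} = 5$ ($N{\left(V,a \right)} = 4 + 1 = 5$)
$D{\left(X,G \right)} = -4$
$U{\left(M \right)} = 2 - M^{\frac{3}{2}}$ ($U{\left(M \right)} = 2 - M \sqrt{M} = 2 - M^{\frac{3}{2}}$)
$T{\left(K \right)} = 3$ ($T{\left(K \right)} = -2 + 5 = 3$)
$s{\left(o \right)} = o^{2} \left(-4 - o\right)$ ($s{\left(o \right)} = o \left(-4 - o\right) o = o^{2} \left(-4 - o\right)$)
$\left(159908 + U{\left(-104 \right)}\right) + s{\left(T{\left(0 \right)} \right)} = \left(159908 + \left(2 - \left(-104\right)^{\frac{3}{2}}\right)\right) + 3^{2} \left(-4 - 3\right) = \left(159908 + \left(2 - - 208 i \sqrt{26}\right)\right) + 9 \left(-4 - 3\right) = \left(159908 + \left(2 + 208 i \sqrt{26}\right)\right) + 9 \left(-7\right) = \left(159910 + 208 i \sqrt{26}\right) - 63 = 159847 + 208 i \sqrt{26}$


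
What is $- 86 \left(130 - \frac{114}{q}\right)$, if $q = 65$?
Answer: $- \frac{716896}{65} \approx -11029.0$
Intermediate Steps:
$- 86 \left(130 - \frac{114}{q}\right) = - 86 \left(130 - \frac{114}{65}\right) = \left(-86\right) \frac{8336}{65} = - \frac{716896}{65}$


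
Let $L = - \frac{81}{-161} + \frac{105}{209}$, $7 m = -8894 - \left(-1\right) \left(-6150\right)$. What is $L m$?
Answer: $- \frac{508998696}{235543} \approx -2161.0$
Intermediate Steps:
$m = - \frac{15044}{7}$ ($m = \frac{-8894 - \left(-1\right) \left(-6150\right)}{7} = \frac{-8894 - 6150}{7} = \frac{1}{7} \left(-15044\right) = - \frac{15044}{7} \approx -2149.1$)
$L = \frac{33834}{33649}$ ($L = \left(-81\right) \left(- \frac{1}{161}\right) + 105 \cdot \frac{1}{209} = \frac{81}{161} + \frac{105}{209} = \frac{33834}{33649} \approx 1.0055$)
$L m = \frac{33834}{33649} \left(- \frac{15044}{7}\right) = - \frac{508998696}{235543}$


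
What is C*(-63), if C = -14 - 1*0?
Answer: 882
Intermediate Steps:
C = -14 (C = -14 + 0 = -14)
C*(-63) = -14*(-63) = 882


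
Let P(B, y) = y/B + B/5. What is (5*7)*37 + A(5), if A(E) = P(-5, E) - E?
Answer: 1288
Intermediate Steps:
P(B, y) = B/5 + y/B (P(B, y) = y/B + B*(⅕) = y/B + B/5 = B/5 + y/B)
A(E) = -1 - 6*E/5 (A(E) = ((⅕)*(-5) + E/(-5)) - E = (-1 + E*(-⅕)) - E = (-1 - E/5) - E = -1 - 6*E/5)
(5*7)*37 + A(5) = (5*7)*37 + (-1 - 6/5*5) = 35*37 + (-1 - 6) = 1295 - 7 = 1288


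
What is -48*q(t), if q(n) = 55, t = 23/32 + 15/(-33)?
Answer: -2640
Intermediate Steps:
t = 93/352 (t = 23*(1/32) + 15*(-1/33) = 23/32 - 5/11 = 93/352 ≈ 0.26420)
-48*q(t) = -48*55 = -2640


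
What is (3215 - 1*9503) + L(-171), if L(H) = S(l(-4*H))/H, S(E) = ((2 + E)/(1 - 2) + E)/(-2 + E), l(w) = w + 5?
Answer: -738695374/117477 ≈ -6288.0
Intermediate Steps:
l(w) = 5 + w
S(E) = -2/(-2 + E) (S(E) = ((2 + E)/(-1) + E)/(-2 + E) = ((2 + E)*(-1) + E)/(-2 + E) = ((-2 - E) + E)/(-2 + E) = -2/(-2 + E))
L(H) = -2/(H*(3 - 4*H)) (L(H) = (-2/(-2 + (5 - 4*H)))/H = (-2/(3 - 4*H))/H = -2/(H*(3 - 4*H)))
(3215 - 1*9503) + L(-171) = (3215 - 1*9503) + 2/(-171*(-3 + 4*(-171))) = (3215 - 9503) + 2*(-1/171)/(-3 - 684) = -6288 + 2*(-1/171)/(-687) = -6288 + 2*(-1/171)*(-1/687) = -6288 + 2/117477 = -738695374/117477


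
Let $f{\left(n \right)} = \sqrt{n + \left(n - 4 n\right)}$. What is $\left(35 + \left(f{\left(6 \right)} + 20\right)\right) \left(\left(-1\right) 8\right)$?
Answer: $-440 - 16 i \sqrt{3} \approx -440.0 - 27.713 i$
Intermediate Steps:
$f{\left(n \right)} = \sqrt{2} \sqrt{- n}$ ($f{\left(n \right)} = \sqrt{n - 3 n} = \sqrt{- 2 n} = \sqrt{2} \sqrt{- n}$)
$\left(35 + \left(f{\left(6 \right)} + 20\right)\right) \left(\left(-1\right) 8\right) = \left(35 + \left(\sqrt{2} \sqrt{\left(-1\right) 6} + 20\right)\right) \left(\left(-1\right) 8\right) = \left(35 + \left(\sqrt{2} \sqrt{-6} + 20\right)\right) \left(-8\right) = \left(35 + \left(\sqrt{2} i \sqrt{6} + 20\right)\right) \left(-8\right) = \left(35 + \left(2 i \sqrt{3} + 20\right)\right) \left(-8\right) = \left(35 + \left(20 + 2 i \sqrt{3}\right)\right) \left(-8\right) = \left(55 + 2 i \sqrt{3}\right) \left(-8\right) = -440 - 16 i \sqrt{3}$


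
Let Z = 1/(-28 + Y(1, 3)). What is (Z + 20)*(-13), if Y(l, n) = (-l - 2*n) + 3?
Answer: -8307/32 ≈ -259.59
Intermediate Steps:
Y(l, n) = 3 - l - 2*n
Z = -1/32 (Z = 1/(-28 + (3 - 1*1 - 2*3)) = 1/(-28 + (3 - 1 - 6)) = 1/(-28 - 4) = 1/(-32) = -1/32 ≈ -0.031250)
(Z + 20)*(-13) = (-1/32 + 20)*(-13) = (639/32)*(-13) = -8307/32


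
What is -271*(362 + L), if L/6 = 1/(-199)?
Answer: -19520672/199 ≈ -98094.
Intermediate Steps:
L = -6/199 (L = 6/(-199) = 6*(-1/199) = -6/199 ≈ -0.030151)
-271*(362 + L) = -271*(362 - 6/199) = -271*72032/199 = -19520672/199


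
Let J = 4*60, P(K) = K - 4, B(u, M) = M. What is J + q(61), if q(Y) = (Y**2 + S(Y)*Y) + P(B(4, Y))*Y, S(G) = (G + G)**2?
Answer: 915362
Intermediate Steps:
S(G) = 4*G**2 (S(G) = (2*G)**2 = 4*G**2)
P(K) = -4 + K
J = 240
q(Y) = Y**2 + 4*Y**3 + Y*(-4 + Y) (q(Y) = (Y**2 + (4*Y**2)*Y) + (-4 + Y)*Y = (Y**2 + 4*Y**3) + Y*(-4 + Y) = Y**2 + 4*Y**3 + Y*(-4 + Y))
J + q(61) = 240 + 2*61*(-2 + 61 + 2*61**2) = 240 + 2*61*(-2 + 61 + 2*3721) = 240 + 2*61*(-2 + 61 + 7442) = 240 + 2*61*7501 = 240 + 915122 = 915362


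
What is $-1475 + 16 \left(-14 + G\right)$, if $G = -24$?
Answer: $-2083$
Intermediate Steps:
$-1475 + 16 \left(-14 + G\right) = -1475 + 16 \left(-14 - 24\right) = -1475 + 16 \left(-38\right) = -1475 - 608 = -2083$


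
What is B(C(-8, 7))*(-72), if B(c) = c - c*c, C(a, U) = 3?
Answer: 432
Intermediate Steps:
B(c) = c - c²
B(C(-8, 7))*(-72) = (3*(1 - 1*3))*(-72) = (3*(1 - 3))*(-72) = (3*(-2))*(-72) = -6*(-72) = 432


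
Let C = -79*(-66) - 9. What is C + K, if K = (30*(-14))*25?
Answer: -5295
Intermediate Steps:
K = -10500 (K = -420*25 = -10500)
C = 5205 (C = 5214 - 9 = 5205)
C + K = 5205 - 10500 = -5295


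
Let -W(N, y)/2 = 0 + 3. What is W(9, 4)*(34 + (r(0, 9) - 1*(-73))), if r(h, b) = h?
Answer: -642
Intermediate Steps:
W(N, y) = -6 (W(N, y) = -2*(0 + 3) = -2*3 = -6)
W(9, 4)*(34 + (r(0, 9) - 1*(-73))) = -6*(34 + (0 - 1*(-73))) = -6*(34 + (0 + 73)) = -6*(34 + 73) = -6*107 = -642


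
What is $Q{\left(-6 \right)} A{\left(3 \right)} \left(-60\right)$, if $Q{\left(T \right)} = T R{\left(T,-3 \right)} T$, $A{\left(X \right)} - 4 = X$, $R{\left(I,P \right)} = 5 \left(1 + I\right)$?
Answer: $378000$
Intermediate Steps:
$R{\left(I,P \right)} = 5 + 5 I$
$A{\left(X \right)} = 4 + X$
$Q{\left(T \right)} = T^{2} \left(5 + 5 T\right)$ ($Q{\left(T \right)} = T \left(5 + 5 T\right) T = T^{2} \left(5 + 5 T\right)$)
$Q{\left(-6 \right)} A{\left(3 \right)} \left(-60\right) = 5 \left(-6\right)^{2} \left(1 - 6\right) \left(4 + 3\right) \left(-60\right) = 5 \cdot 36 \left(-5\right) 7 \left(-60\right) = \left(-900\right) 7 \left(-60\right) = \left(-6300\right) \left(-60\right) = 378000$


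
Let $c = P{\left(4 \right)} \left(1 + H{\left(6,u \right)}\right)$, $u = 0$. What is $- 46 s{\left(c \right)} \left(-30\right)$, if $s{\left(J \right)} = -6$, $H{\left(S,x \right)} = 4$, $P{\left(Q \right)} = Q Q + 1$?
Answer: $-8280$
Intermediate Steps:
$P{\left(Q \right)} = 1 + Q^{2}$ ($P{\left(Q \right)} = Q^{2} + 1 = 1 + Q^{2}$)
$c = 85$ ($c = \left(1 + 4^{2}\right) \left(1 + 4\right) = \left(1 + 16\right) 5 = 17 \cdot 5 = 85$)
$- 46 s{\left(c \right)} \left(-30\right) = \left(-46\right) \left(-6\right) \left(-30\right) = 276 \left(-30\right) = -8280$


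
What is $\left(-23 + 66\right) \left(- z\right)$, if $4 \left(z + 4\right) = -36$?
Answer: $559$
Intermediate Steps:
$z = -13$ ($z = -4 + \frac{1}{4} \left(-36\right) = -4 - 9 = -13$)
$\left(-23 + 66\right) \left(- z\right) = \left(-23 + 66\right) \left(\left(-1\right) \left(-13\right)\right) = 43 \cdot 13 = 559$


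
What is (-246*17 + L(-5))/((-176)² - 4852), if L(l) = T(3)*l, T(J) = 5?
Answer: -601/3732 ≈ -0.16104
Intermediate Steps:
L(l) = 5*l
(-246*17 + L(-5))/((-176)² - 4852) = (-246*17 + 5*(-5))/((-176)² - 4852) = (-4182 - 25)/(30976 - 4852) = -4207/26124 = -4207*1/26124 = -601/3732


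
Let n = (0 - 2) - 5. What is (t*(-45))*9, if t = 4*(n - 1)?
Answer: 12960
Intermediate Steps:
n = -7 (n = -2 - 5 = -7)
t = -32 (t = 4*(-7 - 1) = 4*(-8) = -32)
(t*(-45))*9 = -32*(-45)*9 = 1440*9 = 12960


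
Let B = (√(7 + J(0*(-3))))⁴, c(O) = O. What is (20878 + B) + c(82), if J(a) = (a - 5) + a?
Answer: 20964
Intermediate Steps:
J(a) = -5 + 2*a (J(a) = (-5 + a) + a = -5 + 2*a)
B = 4 (B = (√(7 + (-5 + 2*(0*(-3)))))⁴ = (√(7 + (-5 + 2*0)))⁴ = (√(7 + (-5 + 0)))⁴ = (√(7 - 5))⁴ = (√2)⁴ = 4)
(20878 + B) + c(82) = (20878 + 4) + 82 = 20882 + 82 = 20964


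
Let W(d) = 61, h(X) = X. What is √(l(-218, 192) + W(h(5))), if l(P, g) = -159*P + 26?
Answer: 9*√429 ≈ 186.41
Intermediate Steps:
l(P, g) = 26 - 159*P
√(l(-218, 192) + W(h(5))) = √((26 - 159*(-218)) + 61) = √((26 + 34662) + 61) = √(34688 + 61) = √34749 = 9*√429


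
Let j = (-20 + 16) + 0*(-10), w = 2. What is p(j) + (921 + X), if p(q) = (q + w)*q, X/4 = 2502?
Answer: 10937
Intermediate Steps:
X = 10008 (X = 4*2502 = 10008)
j = -4 (j = -4 + 0 = -4)
p(q) = q*(2 + q) (p(q) = (q + 2)*q = (2 + q)*q = q*(2 + q))
p(j) + (921 + X) = -4*(2 - 4) + (921 + 10008) = -4*(-2) + 10929 = 8 + 10929 = 10937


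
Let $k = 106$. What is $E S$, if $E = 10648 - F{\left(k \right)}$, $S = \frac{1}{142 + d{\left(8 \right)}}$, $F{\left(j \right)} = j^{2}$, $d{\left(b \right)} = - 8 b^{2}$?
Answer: $\frac{294}{185} \approx 1.5892$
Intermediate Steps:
$S = - \frac{1}{370}$ ($S = \frac{1}{142 - 8 \cdot 8^{2}} = \frac{1}{142 - 512} = \frac{1}{-370} = - \frac{1}{370} \approx -0.0027027$)
$E = -588$ ($E = 10648 - 106^{2} = 10648 - 11236 = -588$)
$E S = \left(-588\right) \left(- \frac{1}{370}\right) = \frac{294}{185}$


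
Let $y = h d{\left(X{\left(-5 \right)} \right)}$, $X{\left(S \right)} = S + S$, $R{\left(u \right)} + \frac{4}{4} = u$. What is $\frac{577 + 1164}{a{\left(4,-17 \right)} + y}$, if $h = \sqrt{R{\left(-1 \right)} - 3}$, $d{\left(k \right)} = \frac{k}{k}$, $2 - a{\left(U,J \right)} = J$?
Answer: $\frac{33079}{366} - \frac{1741 i \sqrt{5}}{366} \approx 90.38 - 10.637 i$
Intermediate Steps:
$R{\left(u \right)} = -1 + u$
$X{\left(S \right)} = 2 S$
$a{\left(U,J \right)} = 2 - J$
$d{\left(k \right)} = 1$
$h = i \sqrt{5}$ ($h = \sqrt{\left(-1 - 1\right) - 3} = \sqrt{-2 - 3} = \sqrt{-5} = i \sqrt{5} \approx 2.2361 i$)
$y = i \sqrt{5}$ ($y = i \sqrt{5} \cdot 1 = i \sqrt{5} \approx 2.2361 i$)
$\frac{577 + 1164}{a{\left(4,-17 \right)} + y} = \frac{577 + 1164}{\left(2 - -17\right) + i \sqrt{5}} = \frac{1741}{\left(2 + 17\right) + i \sqrt{5}} = \frac{1741}{19 + i \sqrt{5}}$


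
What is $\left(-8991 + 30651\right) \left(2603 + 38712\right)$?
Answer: $894882900$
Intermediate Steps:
$\left(-8991 + 30651\right) \left(2603 + 38712\right) = 21660 \cdot 41315 = 894882900$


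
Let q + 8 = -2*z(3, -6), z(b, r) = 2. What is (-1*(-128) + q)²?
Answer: 13456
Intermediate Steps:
q = -12 (q = -8 - 2*2 = -8 - 4 = -12)
(-1*(-128) + q)² = (-1*(-128) - 12)² = (128 - 12)² = 116² = 13456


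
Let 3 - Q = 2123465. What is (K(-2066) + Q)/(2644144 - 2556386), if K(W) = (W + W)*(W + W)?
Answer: 7474981/43879 ≈ 170.35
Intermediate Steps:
Q = -2123462 (Q = 3 - 1*2123465 = 3 - 2123465 = -2123462)
K(W) = 4*W² (K(W) = (2*W)*(2*W) = 4*W²)
(K(-2066) + Q)/(2644144 - 2556386) = (4*(-2066)² - 2123462)/(2644144 - 2556386) = (4*4268356 - 2123462)/87758 = (17073424 - 2123462)*(1/87758) = 14949962*(1/87758) = 7474981/43879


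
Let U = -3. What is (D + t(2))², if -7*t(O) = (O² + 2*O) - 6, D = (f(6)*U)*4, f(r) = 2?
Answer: 28900/49 ≈ 589.80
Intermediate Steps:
D = -24 (D = (2*(-3))*4 = -6*4 = -24)
t(O) = 6/7 - 2*O/7 - O²/7 (t(O) = -((O² + 2*O) - 6)/7 = -(-6 + O² + 2*O)/7 = 6/7 - 2*O/7 - O²/7)
(D + t(2))² = (-24 + (6/7 - 2/7*2 - ⅐*2²))² = (-24 + (6/7 - 4/7 - ⅐*4))² = (-24 + (6/7 - 4/7 - 4/7))² = (-24 - 2/7)² = (-170/7)² = 28900/49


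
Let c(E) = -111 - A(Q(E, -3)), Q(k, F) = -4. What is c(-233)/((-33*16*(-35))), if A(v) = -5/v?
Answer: -449/73920 ≈ -0.0060741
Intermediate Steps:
c(E) = -449/4 (c(E) = -111 - (-5)/(-4) = -111 - (-5)*(-1)/4 = -111 - 1*5/4 = -111 - 5/4 = -449/4)
c(-233)/((-33*16*(-35))) = -449/(4*(-33*16*(-35))) = -449/(4*((-528*(-35)))) = -449/4/18480 = -449/4*1/18480 = -449/73920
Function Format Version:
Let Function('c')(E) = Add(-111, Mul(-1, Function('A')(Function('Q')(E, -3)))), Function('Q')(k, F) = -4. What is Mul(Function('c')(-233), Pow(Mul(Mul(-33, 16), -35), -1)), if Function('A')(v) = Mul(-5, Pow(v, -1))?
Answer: Rational(-449, 73920) ≈ -0.0060741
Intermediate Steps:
Function('c')(E) = Rational(-449, 4) (Function('c')(E) = Add(-111, Mul(-1, Mul(-5, Pow(-4, -1)))) = Add(-111, Mul(-1, Mul(-5, Rational(-1, 4)))) = Add(-111, Mul(-1, Rational(5, 4))) = Add(-111, Rational(-5, 4)) = Rational(-449, 4))
Mul(Function('c')(-233), Pow(Mul(Mul(-33, 16), -35), -1)) = Mul(Rational(-449, 4), Pow(Mul(Mul(-33, 16), -35), -1)) = Mul(Rational(-449, 4), Pow(Mul(-528, -35), -1)) = Mul(Rational(-449, 4), Pow(18480, -1)) = Mul(Rational(-449, 4), Rational(1, 18480)) = Rational(-449, 73920)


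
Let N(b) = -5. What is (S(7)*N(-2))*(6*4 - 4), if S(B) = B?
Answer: -700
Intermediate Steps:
(S(7)*N(-2))*(6*4 - 4) = (7*(-5))*(6*4 - 4) = -35*(24 - 4) = -35*20 = -700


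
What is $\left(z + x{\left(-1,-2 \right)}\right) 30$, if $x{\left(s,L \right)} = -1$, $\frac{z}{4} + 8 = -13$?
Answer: $-2550$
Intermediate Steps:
$z = -84$ ($z = -32 + 4 \left(-13\right) = -32 - 52 = -84$)
$\left(z + x{\left(-1,-2 \right)}\right) 30 = \left(-84 - 1\right) 30 = \left(-85\right) 30 = -2550$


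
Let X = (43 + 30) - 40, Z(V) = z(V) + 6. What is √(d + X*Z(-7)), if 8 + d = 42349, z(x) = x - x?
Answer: √42539 ≈ 206.25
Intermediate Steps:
z(x) = 0
Z(V) = 6 (Z(V) = 0 + 6 = 6)
d = 42341 (d = -8 + 42349 = 42341)
X = 33 (X = 73 - 40 = 33)
√(d + X*Z(-7)) = √(42341 + 33*6) = √(42341 + 198) = √42539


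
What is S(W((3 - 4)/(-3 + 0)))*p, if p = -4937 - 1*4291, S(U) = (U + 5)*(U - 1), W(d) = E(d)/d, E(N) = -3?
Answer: -369120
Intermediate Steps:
W(d) = -3/d
S(U) = (-1 + U)*(5 + U) (S(U) = (5 + U)*(-1 + U) = (-1 + U)*(5 + U))
p = -9228 (p = -4937 - 4291 = -9228)
S(W((3 - 4)/(-3 + 0)))*p = (-5 + (-3*(-3 + 0)/(3 - 4))² + 4*(-3*(-3 + 0)/(3 - 4)))*(-9228) = (-5 + (-3/((-1/(-3))))² + 4*(-3/((-1/(-3)))))*(-9228) = (-5 + (-3/((-1*(-⅓))))² + 4*(-3/((-1*(-⅓)))))*(-9228) = (-5 + (-3/⅓)² + 4*(-3/⅓))*(-9228) = (-5 + (-3*3)² + 4*(-3*3))*(-9228) = (-5 + (-9)² + 4*(-9))*(-9228) = (-5 + 81 - 36)*(-9228) = 40*(-9228) = -369120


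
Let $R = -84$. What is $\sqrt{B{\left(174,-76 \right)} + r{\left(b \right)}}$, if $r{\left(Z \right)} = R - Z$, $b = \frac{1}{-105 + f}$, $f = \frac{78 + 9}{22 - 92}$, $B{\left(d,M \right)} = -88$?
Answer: $\frac{i \sqrt{9512622078}}{7437} \approx 13.115 i$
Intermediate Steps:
$f = - \frac{87}{70}$ ($f = \frac{87}{-70} = 87 \left(- \frac{1}{70}\right) = - \frac{87}{70} \approx -1.2429$)
$b = - \frac{70}{7437}$ ($b = \frac{1}{-105 - \frac{87}{70}} = \frac{1}{- \frac{7437}{70}} = - \frac{70}{7437} \approx -0.0094124$)
$r{\left(Z \right)} = -84 - Z$
$\sqrt{B{\left(174,-76 \right)} + r{\left(b \right)}} = \sqrt{-88 - \frac{624638}{7437}} = \sqrt{- \frac{1279094}{7437}} = \frac{i \sqrt{9512622078}}{7437}$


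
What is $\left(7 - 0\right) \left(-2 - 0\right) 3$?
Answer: $-42$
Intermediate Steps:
$\left(7 - 0\right) \left(-2 - 0\right) 3 = \left(7 + 0\right) \left(-2 + 0\right) 3 = 7 \left(-2\right) 3 = \left(-14\right) 3 = -42$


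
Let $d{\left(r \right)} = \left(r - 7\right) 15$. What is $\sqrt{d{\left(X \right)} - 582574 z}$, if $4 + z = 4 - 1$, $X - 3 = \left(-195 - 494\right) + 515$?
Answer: $8 \sqrt{9061} \approx 761.51$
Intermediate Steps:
$X = -171$ ($X = 3 + \left(\left(-195 - 494\right) + 515\right) = 3 + \left(-689 + 515\right) = 3 - 174 = -171$)
$z = -1$ ($z = -4 + \left(4 - 1\right) = -4 + 3 = -1$)
$d{\left(r \right)} = -105 + 15 r$ ($d{\left(r \right)} = \left(-7 + r\right) 15 = -105 + 15 r$)
$\sqrt{d{\left(X \right)} - 582574 z} = \sqrt{\left(-105 + 15 \left(-171\right)\right) - -582574} = \sqrt{\left(-105 - 2565\right) + 582574} = \sqrt{-2670 + 582574} = \sqrt{579904} = 8 \sqrt{9061}$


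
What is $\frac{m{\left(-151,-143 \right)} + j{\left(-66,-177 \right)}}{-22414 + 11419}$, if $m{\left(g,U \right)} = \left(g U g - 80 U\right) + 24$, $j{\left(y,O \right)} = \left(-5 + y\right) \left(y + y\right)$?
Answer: $\frac{3239707}{10995} \approx 294.65$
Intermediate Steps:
$j{\left(y,O \right)} = 2 y \left(-5 + y\right)$ ($j{\left(y,O \right)} = \left(-5 + y\right) 2 y = 2 y \left(-5 + y\right)$)
$m{\left(g,U \right)} = 24 - 80 U + U g^{2}$ ($m{\left(g,U \right)} = \left(U g g - 80 U\right) + 24 = \left(U g^{2} - 80 U\right) + 24 = \left(- 80 U + U g^{2}\right) + 24 = 24 - 80 U + U g^{2}$)
$\frac{m{\left(-151,-143 \right)} + j{\left(-66,-177 \right)}}{-22414 + 11419} = \frac{\left(24 - -11440 - 143 \left(-151\right)^{2}\right) + 2 \left(-66\right) \left(-5 - 66\right)}{-22414 + 11419} = \frac{\left(24 + 11440 - 3260543\right) + 2 \left(-66\right) \left(-71\right)}{-10995} = \left(\left(24 + 11440 - 3260543\right) + 9372\right) \left(- \frac{1}{10995}\right) = \left(-3249079 + 9372\right) \left(- \frac{1}{10995}\right) = \left(-3239707\right) \left(- \frac{1}{10995}\right) = \frac{3239707}{10995}$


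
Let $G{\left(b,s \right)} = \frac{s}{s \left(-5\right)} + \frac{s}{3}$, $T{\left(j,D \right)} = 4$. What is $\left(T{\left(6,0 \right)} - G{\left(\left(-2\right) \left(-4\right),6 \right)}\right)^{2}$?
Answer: $\frac{121}{25} \approx 4.84$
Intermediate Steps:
$G{\left(b,s \right)} = - \frac{1}{5} + \frac{s}{3}$ ($G{\left(b,s \right)} = \frac{s}{\left(-5\right) s} + s \frac{1}{3} = s \left(- \frac{1}{5 s}\right) + \frac{s}{3} = - \frac{1}{5} + \frac{s}{3}$)
$\left(T{\left(6,0 \right)} - G{\left(\left(-2\right) \left(-4\right),6 \right)}\right)^{2} = \left(4 - \left(- \frac{1}{5} + \frac{1}{3} \cdot 6\right)\right)^{2} = \left(4 - \left(- \frac{1}{5} + 2\right)\right)^{2} = \left(4 - \frac{9}{5}\right)^{2} = \left(\frac{11}{5}\right)^{2} = \frac{121}{25}$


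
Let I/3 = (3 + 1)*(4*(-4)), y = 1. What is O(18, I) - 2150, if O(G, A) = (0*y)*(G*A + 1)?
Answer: -2150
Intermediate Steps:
I = -192 (I = 3*((3 + 1)*(4*(-4))) = 3*(4*(-16)) = 3*(-64) = -192)
O(G, A) = 0 (O(G, A) = (0*1)*(G*A + 1) = 0*(A*G + 1) = 0*(1 + A*G) = 0)
O(18, I) - 2150 = 0 - 2150 = -2150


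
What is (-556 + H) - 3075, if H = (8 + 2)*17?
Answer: -3461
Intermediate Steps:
H = 170 (H = 10*17 = 170)
(-556 + H) - 3075 = (-556 + 170) - 3075 = -386 - 3075 = -3461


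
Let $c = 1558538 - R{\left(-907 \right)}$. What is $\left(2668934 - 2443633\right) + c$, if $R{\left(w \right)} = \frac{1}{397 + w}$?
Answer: $\frac{909757891}{510} \approx 1.7838 \cdot 10^{6}$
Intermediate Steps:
$c = \frac{794854381}{510}$ ($c = 1558538 - \frac{1}{397 - 907} = 1558538 - \frac{1}{-510} = 1558538 - - \frac{1}{510} = 1558538 + \frac{1}{510} = \frac{794854381}{510} \approx 1.5585 \cdot 10^{6}$)
$\left(2668934 - 2443633\right) + c = \left(2668934 - 2443633\right) + \frac{794854381}{510} = 225301 + \frac{794854381}{510} = \frac{909757891}{510}$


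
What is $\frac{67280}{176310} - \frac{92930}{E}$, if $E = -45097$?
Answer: $\frac{1941861446}{795105207} \approx 2.4423$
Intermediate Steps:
$\frac{67280}{176310} - \frac{92930}{E} = \frac{67280}{176310} - \frac{92930}{-45097} = 67280 \cdot \frac{1}{176310} - - \frac{92930}{45097} = \frac{6728}{17631} + \frac{92930}{45097} = \frac{1941861446}{795105207}$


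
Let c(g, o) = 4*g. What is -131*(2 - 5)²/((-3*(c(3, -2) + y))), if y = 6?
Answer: 131/6 ≈ 21.833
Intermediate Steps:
-131*(2 - 5)²/((-3*(c(3, -2) + y))) = -131*(2 - 5)²/((-3*(4*3 + 6))) = -131*(-3)²/((-3*(12 + 6))) = -1179/((-3*18)) = -1179/(-54) = -1179*(-1)/54 = -131*(-⅙) = 131/6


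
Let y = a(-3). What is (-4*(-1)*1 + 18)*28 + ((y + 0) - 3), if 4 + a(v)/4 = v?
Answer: 585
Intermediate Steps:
a(v) = -16 + 4*v
y = -28 (y = -16 + 4*(-3) = -16 - 12 = -28)
(-4*(-1)*1 + 18)*28 + ((y + 0) - 3) = (-4*(-1)*1 + 18)*28 + ((-28 + 0) - 3) = (4*1 + 18)*28 + (-28 - 3) = (4 + 18)*28 - 31 = 22*28 - 31 = 616 - 31 = 585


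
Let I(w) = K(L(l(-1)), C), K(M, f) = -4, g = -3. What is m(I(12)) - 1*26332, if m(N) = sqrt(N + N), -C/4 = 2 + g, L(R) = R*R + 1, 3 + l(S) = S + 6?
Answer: -26332 + 2*I*sqrt(2) ≈ -26332.0 + 2.8284*I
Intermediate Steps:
l(S) = 3 + S (l(S) = -3 + (S + 6) = -3 + (6 + S) = 3 + S)
L(R) = 1 + R**2 (L(R) = R**2 + 1 = 1 + R**2)
C = 4 (C = -4*(2 - 3) = -4*(-1) = 4)
I(w) = -4
m(N) = sqrt(2)*sqrt(N) (m(N) = sqrt(2*N) = sqrt(2)*sqrt(N))
m(I(12)) - 1*26332 = sqrt(2)*sqrt(-4) - 1*26332 = sqrt(2)*(2*I) - 26332 = 2*I*sqrt(2) - 26332 = -26332 + 2*I*sqrt(2)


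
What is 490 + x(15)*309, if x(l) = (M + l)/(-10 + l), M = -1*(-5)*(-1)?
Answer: 1108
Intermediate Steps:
M = -5 (M = 5*(-1) = -5)
x(l) = (-5 + l)/(-10 + l)
490 + x(15)*309 = 490 + ((-5 + 15)/(-10 + 15))*309 = 490 + (10/5)*309 = 490 + ((⅕)*10)*309 = 490 + 2*309 = 490 + 618 = 1108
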